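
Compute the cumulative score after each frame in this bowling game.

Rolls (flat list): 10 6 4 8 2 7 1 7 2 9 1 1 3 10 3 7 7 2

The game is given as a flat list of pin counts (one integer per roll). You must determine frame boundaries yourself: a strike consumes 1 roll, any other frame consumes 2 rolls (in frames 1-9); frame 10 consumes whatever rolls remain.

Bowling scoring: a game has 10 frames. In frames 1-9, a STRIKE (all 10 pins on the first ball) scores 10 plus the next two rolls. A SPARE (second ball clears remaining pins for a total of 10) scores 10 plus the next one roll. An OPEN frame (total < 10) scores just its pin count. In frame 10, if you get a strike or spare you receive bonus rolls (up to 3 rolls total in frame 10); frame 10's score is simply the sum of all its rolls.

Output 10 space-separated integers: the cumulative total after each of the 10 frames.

Answer: 20 38 55 63 72 83 87 107 124 133

Derivation:
Frame 1: STRIKE. 10 + next two rolls (6+4) = 20. Cumulative: 20
Frame 2: SPARE (6+4=10). 10 + next roll (8) = 18. Cumulative: 38
Frame 3: SPARE (8+2=10). 10 + next roll (7) = 17. Cumulative: 55
Frame 4: OPEN (7+1=8). Cumulative: 63
Frame 5: OPEN (7+2=9). Cumulative: 72
Frame 6: SPARE (9+1=10). 10 + next roll (1) = 11. Cumulative: 83
Frame 7: OPEN (1+3=4). Cumulative: 87
Frame 8: STRIKE. 10 + next two rolls (3+7) = 20. Cumulative: 107
Frame 9: SPARE (3+7=10). 10 + next roll (7) = 17. Cumulative: 124
Frame 10: OPEN. Sum of all frame-10 rolls (7+2) = 9. Cumulative: 133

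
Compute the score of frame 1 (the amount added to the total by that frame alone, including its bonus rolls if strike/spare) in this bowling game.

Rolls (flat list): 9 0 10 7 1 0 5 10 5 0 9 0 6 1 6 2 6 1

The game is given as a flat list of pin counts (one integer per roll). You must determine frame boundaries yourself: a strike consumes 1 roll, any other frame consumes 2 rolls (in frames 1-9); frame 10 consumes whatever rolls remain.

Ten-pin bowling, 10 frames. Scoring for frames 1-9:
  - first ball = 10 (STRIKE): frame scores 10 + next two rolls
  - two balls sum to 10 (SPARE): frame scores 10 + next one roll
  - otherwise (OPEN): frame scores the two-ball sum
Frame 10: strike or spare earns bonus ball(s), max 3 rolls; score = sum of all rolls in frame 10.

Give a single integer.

Frame 1: OPEN (9+0=9). Cumulative: 9
Frame 2: STRIKE. 10 + next two rolls (7+1) = 18. Cumulative: 27
Frame 3: OPEN (7+1=8). Cumulative: 35

Answer: 9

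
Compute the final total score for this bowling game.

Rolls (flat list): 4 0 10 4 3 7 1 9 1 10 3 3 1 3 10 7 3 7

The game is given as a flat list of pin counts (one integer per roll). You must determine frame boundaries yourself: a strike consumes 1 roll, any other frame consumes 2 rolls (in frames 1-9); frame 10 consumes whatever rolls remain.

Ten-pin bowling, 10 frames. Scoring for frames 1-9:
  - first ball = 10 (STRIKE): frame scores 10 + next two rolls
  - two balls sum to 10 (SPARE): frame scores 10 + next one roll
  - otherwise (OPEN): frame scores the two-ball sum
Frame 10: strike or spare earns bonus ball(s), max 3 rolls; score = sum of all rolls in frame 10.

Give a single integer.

Frame 1: OPEN (4+0=4). Cumulative: 4
Frame 2: STRIKE. 10 + next two rolls (4+3) = 17. Cumulative: 21
Frame 3: OPEN (4+3=7). Cumulative: 28
Frame 4: OPEN (7+1=8). Cumulative: 36
Frame 5: SPARE (9+1=10). 10 + next roll (10) = 20. Cumulative: 56
Frame 6: STRIKE. 10 + next two rolls (3+3) = 16. Cumulative: 72
Frame 7: OPEN (3+3=6). Cumulative: 78
Frame 8: OPEN (1+3=4). Cumulative: 82
Frame 9: STRIKE. 10 + next two rolls (7+3) = 20. Cumulative: 102
Frame 10: SPARE. Sum of all frame-10 rolls (7+3+7) = 17. Cumulative: 119

Answer: 119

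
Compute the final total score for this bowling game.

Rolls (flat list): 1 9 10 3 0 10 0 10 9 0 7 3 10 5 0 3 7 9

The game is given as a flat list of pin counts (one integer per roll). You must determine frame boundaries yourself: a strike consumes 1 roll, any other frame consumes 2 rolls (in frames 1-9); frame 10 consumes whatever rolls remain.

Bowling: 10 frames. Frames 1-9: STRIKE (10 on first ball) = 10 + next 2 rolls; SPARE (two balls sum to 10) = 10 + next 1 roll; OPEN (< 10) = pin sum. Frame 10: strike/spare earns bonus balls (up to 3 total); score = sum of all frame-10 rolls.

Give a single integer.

Answer: 143

Derivation:
Frame 1: SPARE (1+9=10). 10 + next roll (10) = 20. Cumulative: 20
Frame 2: STRIKE. 10 + next two rolls (3+0) = 13. Cumulative: 33
Frame 3: OPEN (3+0=3). Cumulative: 36
Frame 4: STRIKE. 10 + next two rolls (0+10) = 20. Cumulative: 56
Frame 5: SPARE (0+10=10). 10 + next roll (9) = 19. Cumulative: 75
Frame 6: OPEN (9+0=9). Cumulative: 84
Frame 7: SPARE (7+3=10). 10 + next roll (10) = 20. Cumulative: 104
Frame 8: STRIKE. 10 + next two rolls (5+0) = 15. Cumulative: 119
Frame 9: OPEN (5+0=5). Cumulative: 124
Frame 10: SPARE. Sum of all frame-10 rolls (3+7+9) = 19. Cumulative: 143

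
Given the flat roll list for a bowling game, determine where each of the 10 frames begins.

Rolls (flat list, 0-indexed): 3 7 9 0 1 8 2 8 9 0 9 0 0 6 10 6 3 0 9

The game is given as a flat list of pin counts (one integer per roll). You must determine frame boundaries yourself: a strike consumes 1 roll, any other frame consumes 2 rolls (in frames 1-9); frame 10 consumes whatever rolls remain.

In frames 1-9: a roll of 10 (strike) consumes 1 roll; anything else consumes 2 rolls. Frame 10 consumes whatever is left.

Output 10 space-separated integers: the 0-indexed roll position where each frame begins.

Frame 1 starts at roll index 0: rolls=3,7 (sum=10), consumes 2 rolls
Frame 2 starts at roll index 2: rolls=9,0 (sum=9), consumes 2 rolls
Frame 3 starts at roll index 4: rolls=1,8 (sum=9), consumes 2 rolls
Frame 4 starts at roll index 6: rolls=2,8 (sum=10), consumes 2 rolls
Frame 5 starts at roll index 8: rolls=9,0 (sum=9), consumes 2 rolls
Frame 6 starts at roll index 10: rolls=9,0 (sum=9), consumes 2 rolls
Frame 7 starts at roll index 12: rolls=0,6 (sum=6), consumes 2 rolls
Frame 8 starts at roll index 14: roll=10 (strike), consumes 1 roll
Frame 9 starts at roll index 15: rolls=6,3 (sum=9), consumes 2 rolls
Frame 10 starts at roll index 17: 2 remaining rolls

Answer: 0 2 4 6 8 10 12 14 15 17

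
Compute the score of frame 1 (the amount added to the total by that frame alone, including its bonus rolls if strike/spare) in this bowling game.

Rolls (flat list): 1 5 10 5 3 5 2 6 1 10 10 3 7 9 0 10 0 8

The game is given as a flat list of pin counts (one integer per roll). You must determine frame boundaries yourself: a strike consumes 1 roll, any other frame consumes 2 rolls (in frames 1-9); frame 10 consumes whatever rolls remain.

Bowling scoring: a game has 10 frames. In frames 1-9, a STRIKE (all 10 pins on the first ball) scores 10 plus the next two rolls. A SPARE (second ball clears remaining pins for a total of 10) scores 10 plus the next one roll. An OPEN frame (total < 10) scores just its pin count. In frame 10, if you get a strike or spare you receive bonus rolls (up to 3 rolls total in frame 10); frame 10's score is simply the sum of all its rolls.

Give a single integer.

Answer: 6

Derivation:
Frame 1: OPEN (1+5=6). Cumulative: 6
Frame 2: STRIKE. 10 + next two rolls (5+3) = 18. Cumulative: 24
Frame 3: OPEN (5+3=8). Cumulative: 32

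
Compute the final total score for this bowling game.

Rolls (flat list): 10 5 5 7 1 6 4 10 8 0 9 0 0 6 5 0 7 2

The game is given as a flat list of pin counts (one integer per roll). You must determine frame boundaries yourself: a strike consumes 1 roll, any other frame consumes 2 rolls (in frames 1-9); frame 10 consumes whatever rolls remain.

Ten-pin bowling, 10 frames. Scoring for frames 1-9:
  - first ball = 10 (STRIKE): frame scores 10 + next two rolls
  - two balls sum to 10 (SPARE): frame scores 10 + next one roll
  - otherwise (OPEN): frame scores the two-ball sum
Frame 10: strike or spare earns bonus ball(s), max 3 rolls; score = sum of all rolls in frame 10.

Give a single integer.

Answer: 120

Derivation:
Frame 1: STRIKE. 10 + next two rolls (5+5) = 20. Cumulative: 20
Frame 2: SPARE (5+5=10). 10 + next roll (7) = 17. Cumulative: 37
Frame 3: OPEN (7+1=8). Cumulative: 45
Frame 4: SPARE (6+4=10). 10 + next roll (10) = 20. Cumulative: 65
Frame 5: STRIKE. 10 + next two rolls (8+0) = 18. Cumulative: 83
Frame 6: OPEN (8+0=8). Cumulative: 91
Frame 7: OPEN (9+0=9). Cumulative: 100
Frame 8: OPEN (0+6=6). Cumulative: 106
Frame 9: OPEN (5+0=5). Cumulative: 111
Frame 10: OPEN. Sum of all frame-10 rolls (7+2) = 9. Cumulative: 120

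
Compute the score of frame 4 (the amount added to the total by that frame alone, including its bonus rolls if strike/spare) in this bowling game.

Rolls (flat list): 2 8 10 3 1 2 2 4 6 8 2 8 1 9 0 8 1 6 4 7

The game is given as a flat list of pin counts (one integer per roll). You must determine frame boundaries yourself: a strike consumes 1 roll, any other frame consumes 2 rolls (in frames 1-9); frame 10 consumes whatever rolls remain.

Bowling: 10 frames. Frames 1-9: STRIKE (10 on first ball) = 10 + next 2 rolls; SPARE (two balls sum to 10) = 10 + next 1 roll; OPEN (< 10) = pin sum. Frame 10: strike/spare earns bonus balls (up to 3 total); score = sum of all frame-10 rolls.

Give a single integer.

Answer: 4

Derivation:
Frame 1: SPARE (2+8=10). 10 + next roll (10) = 20. Cumulative: 20
Frame 2: STRIKE. 10 + next two rolls (3+1) = 14. Cumulative: 34
Frame 3: OPEN (3+1=4). Cumulative: 38
Frame 4: OPEN (2+2=4). Cumulative: 42
Frame 5: SPARE (4+6=10). 10 + next roll (8) = 18. Cumulative: 60
Frame 6: SPARE (8+2=10). 10 + next roll (8) = 18. Cumulative: 78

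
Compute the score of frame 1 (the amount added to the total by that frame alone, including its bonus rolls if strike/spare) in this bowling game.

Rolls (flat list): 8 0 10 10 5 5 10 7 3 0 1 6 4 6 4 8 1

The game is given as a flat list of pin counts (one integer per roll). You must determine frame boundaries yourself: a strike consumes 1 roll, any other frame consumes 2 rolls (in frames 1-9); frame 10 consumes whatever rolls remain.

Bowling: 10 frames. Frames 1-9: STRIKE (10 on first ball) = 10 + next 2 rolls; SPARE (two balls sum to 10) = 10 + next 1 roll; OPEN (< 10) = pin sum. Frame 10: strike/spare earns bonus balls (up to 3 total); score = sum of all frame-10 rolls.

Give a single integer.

Answer: 8

Derivation:
Frame 1: OPEN (8+0=8). Cumulative: 8
Frame 2: STRIKE. 10 + next two rolls (10+5) = 25. Cumulative: 33
Frame 3: STRIKE. 10 + next two rolls (5+5) = 20. Cumulative: 53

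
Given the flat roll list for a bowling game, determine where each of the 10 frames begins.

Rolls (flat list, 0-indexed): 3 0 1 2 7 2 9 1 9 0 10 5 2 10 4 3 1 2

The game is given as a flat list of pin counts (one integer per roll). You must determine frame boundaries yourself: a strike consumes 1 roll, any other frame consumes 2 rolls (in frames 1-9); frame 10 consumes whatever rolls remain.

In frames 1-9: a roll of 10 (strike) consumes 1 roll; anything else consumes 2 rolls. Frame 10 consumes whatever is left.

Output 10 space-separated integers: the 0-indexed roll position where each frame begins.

Answer: 0 2 4 6 8 10 11 13 14 16

Derivation:
Frame 1 starts at roll index 0: rolls=3,0 (sum=3), consumes 2 rolls
Frame 2 starts at roll index 2: rolls=1,2 (sum=3), consumes 2 rolls
Frame 3 starts at roll index 4: rolls=7,2 (sum=9), consumes 2 rolls
Frame 4 starts at roll index 6: rolls=9,1 (sum=10), consumes 2 rolls
Frame 5 starts at roll index 8: rolls=9,0 (sum=9), consumes 2 rolls
Frame 6 starts at roll index 10: roll=10 (strike), consumes 1 roll
Frame 7 starts at roll index 11: rolls=5,2 (sum=7), consumes 2 rolls
Frame 8 starts at roll index 13: roll=10 (strike), consumes 1 roll
Frame 9 starts at roll index 14: rolls=4,3 (sum=7), consumes 2 rolls
Frame 10 starts at roll index 16: 2 remaining rolls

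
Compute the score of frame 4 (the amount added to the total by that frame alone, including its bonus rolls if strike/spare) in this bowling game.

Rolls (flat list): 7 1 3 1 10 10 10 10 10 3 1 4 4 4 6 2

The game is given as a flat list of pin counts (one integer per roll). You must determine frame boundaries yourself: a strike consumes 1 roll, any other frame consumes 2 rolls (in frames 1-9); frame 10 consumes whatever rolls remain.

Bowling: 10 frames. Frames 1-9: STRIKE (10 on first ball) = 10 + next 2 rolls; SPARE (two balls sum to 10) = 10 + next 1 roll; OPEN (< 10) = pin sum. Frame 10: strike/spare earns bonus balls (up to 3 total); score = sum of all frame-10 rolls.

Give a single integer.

Frame 1: OPEN (7+1=8). Cumulative: 8
Frame 2: OPEN (3+1=4). Cumulative: 12
Frame 3: STRIKE. 10 + next two rolls (10+10) = 30. Cumulative: 42
Frame 4: STRIKE. 10 + next two rolls (10+10) = 30. Cumulative: 72
Frame 5: STRIKE. 10 + next two rolls (10+10) = 30. Cumulative: 102
Frame 6: STRIKE. 10 + next two rolls (10+3) = 23. Cumulative: 125

Answer: 30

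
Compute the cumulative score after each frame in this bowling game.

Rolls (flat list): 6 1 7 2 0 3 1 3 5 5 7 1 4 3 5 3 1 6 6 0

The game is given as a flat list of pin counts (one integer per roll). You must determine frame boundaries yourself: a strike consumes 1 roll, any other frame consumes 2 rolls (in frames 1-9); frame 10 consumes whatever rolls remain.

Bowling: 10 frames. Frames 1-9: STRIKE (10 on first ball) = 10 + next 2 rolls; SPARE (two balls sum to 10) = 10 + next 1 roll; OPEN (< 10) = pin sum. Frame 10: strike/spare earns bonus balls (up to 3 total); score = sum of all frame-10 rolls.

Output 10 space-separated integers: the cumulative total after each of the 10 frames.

Frame 1: OPEN (6+1=7). Cumulative: 7
Frame 2: OPEN (7+2=9). Cumulative: 16
Frame 3: OPEN (0+3=3). Cumulative: 19
Frame 4: OPEN (1+3=4). Cumulative: 23
Frame 5: SPARE (5+5=10). 10 + next roll (7) = 17. Cumulative: 40
Frame 6: OPEN (7+1=8). Cumulative: 48
Frame 7: OPEN (4+3=7). Cumulative: 55
Frame 8: OPEN (5+3=8). Cumulative: 63
Frame 9: OPEN (1+6=7). Cumulative: 70
Frame 10: OPEN. Sum of all frame-10 rolls (6+0) = 6. Cumulative: 76

Answer: 7 16 19 23 40 48 55 63 70 76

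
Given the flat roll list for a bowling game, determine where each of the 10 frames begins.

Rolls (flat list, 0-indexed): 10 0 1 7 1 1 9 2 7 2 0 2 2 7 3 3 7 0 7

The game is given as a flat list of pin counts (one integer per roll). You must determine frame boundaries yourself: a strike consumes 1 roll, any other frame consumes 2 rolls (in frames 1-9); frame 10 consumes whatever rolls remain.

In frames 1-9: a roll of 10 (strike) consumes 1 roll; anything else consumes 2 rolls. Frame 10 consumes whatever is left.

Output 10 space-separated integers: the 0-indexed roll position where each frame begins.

Frame 1 starts at roll index 0: roll=10 (strike), consumes 1 roll
Frame 2 starts at roll index 1: rolls=0,1 (sum=1), consumes 2 rolls
Frame 3 starts at roll index 3: rolls=7,1 (sum=8), consumes 2 rolls
Frame 4 starts at roll index 5: rolls=1,9 (sum=10), consumes 2 rolls
Frame 5 starts at roll index 7: rolls=2,7 (sum=9), consumes 2 rolls
Frame 6 starts at roll index 9: rolls=2,0 (sum=2), consumes 2 rolls
Frame 7 starts at roll index 11: rolls=2,2 (sum=4), consumes 2 rolls
Frame 8 starts at roll index 13: rolls=7,3 (sum=10), consumes 2 rolls
Frame 9 starts at roll index 15: rolls=3,7 (sum=10), consumes 2 rolls
Frame 10 starts at roll index 17: 2 remaining rolls

Answer: 0 1 3 5 7 9 11 13 15 17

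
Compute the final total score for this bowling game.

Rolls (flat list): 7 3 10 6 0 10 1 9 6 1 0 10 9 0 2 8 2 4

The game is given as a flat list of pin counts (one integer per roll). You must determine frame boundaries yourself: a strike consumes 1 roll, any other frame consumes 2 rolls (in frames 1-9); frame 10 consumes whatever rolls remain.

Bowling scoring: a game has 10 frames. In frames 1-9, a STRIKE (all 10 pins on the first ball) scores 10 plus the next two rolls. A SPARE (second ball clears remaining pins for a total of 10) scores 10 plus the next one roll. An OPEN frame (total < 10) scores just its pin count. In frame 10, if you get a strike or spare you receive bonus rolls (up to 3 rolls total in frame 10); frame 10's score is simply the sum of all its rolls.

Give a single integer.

Answer: 131

Derivation:
Frame 1: SPARE (7+3=10). 10 + next roll (10) = 20. Cumulative: 20
Frame 2: STRIKE. 10 + next two rolls (6+0) = 16. Cumulative: 36
Frame 3: OPEN (6+0=6). Cumulative: 42
Frame 4: STRIKE. 10 + next two rolls (1+9) = 20. Cumulative: 62
Frame 5: SPARE (1+9=10). 10 + next roll (6) = 16. Cumulative: 78
Frame 6: OPEN (6+1=7). Cumulative: 85
Frame 7: SPARE (0+10=10). 10 + next roll (9) = 19. Cumulative: 104
Frame 8: OPEN (9+0=9). Cumulative: 113
Frame 9: SPARE (2+8=10). 10 + next roll (2) = 12. Cumulative: 125
Frame 10: OPEN. Sum of all frame-10 rolls (2+4) = 6. Cumulative: 131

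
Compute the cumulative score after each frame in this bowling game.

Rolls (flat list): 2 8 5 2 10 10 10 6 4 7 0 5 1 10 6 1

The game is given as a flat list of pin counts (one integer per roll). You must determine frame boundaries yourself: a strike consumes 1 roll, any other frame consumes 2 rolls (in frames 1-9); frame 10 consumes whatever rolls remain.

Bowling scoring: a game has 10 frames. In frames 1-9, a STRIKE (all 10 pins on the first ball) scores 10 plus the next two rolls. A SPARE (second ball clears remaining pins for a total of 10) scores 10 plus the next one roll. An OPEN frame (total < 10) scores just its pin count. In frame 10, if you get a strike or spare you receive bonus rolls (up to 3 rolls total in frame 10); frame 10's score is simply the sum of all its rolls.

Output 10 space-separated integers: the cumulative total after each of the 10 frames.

Answer: 15 22 52 78 98 115 122 128 145 152

Derivation:
Frame 1: SPARE (2+8=10). 10 + next roll (5) = 15. Cumulative: 15
Frame 2: OPEN (5+2=7). Cumulative: 22
Frame 3: STRIKE. 10 + next two rolls (10+10) = 30. Cumulative: 52
Frame 4: STRIKE. 10 + next two rolls (10+6) = 26. Cumulative: 78
Frame 5: STRIKE. 10 + next two rolls (6+4) = 20. Cumulative: 98
Frame 6: SPARE (6+4=10). 10 + next roll (7) = 17. Cumulative: 115
Frame 7: OPEN (7+0=7). Cumulative: 122
Frame 8: OPEN (5+1=6). Cumulative: 128
Frame 9: STRIKE. 10 + next two rolls (6+1) = 17. Cumulative: 145
Frame 10: OPEN. Sum of all frame-10 rolls (6+1) = 7. Cumulative: 152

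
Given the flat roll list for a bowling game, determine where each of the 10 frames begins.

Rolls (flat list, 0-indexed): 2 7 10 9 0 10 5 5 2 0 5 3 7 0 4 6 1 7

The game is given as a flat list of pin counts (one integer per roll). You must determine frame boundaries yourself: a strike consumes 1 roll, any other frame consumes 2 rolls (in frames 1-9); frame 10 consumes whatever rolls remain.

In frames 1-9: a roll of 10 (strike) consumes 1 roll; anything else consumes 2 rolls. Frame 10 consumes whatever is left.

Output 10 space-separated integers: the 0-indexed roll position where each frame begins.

Frame 1 starts at roll index 0: rolls=2,7 (sum=9), consumes 2 rolls
Frame 2 starts at roll index 2: roll=10 (strike), consumes 1 roll
Frame 3 starts at roll index 3: rolls=9,0 (sum=9), consumes 2 rolls
Frame 4 starts at roll index 5: roll=10 (strike), consumes 1 roll
Frame 5 starts at roll index 6: rolls=5,5 (sum=10), consumes 2 rolls
Frame 6 starts at roll index 8: rolls=2,0 (sum=2), consumes 2 rolls
Frame 7 starts at roll index 10: rolls=5,3 (sum=8), consumes 2 rolls
Frame 8 starts at roll index 12: rolls=7,0 (sum=7), consumes 2 rolls
Frame 9 starts at roll index 14: rolls=4,6 (sum=10), consumes 2 rolls
Frame 10 starts at roll index 16: 2 remaining rolls

Answer: 0 2 3 5 6 8 10 12 14 16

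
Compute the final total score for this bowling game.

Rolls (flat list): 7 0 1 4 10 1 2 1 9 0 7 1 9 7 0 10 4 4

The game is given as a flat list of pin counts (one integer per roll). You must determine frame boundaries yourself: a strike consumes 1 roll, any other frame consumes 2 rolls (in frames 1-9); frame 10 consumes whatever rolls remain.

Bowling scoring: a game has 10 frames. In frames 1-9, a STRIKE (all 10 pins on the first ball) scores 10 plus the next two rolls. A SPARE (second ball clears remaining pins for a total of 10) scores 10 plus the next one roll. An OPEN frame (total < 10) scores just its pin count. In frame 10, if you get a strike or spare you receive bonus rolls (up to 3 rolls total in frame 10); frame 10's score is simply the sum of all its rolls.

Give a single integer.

Answer: 95

Derivation:
Frame 1: OPEN (7+0=7). Cumulative: 7
Frame 2: OPEN (1+4=5). Cumulative: 12
Frame 3: STRIKE. 10 + next two rolls (1+2) = 13. Cumulative: 25
Frame 4: OPEN (1+2=3). Cumulative: 28
Frame 5: SPARE (1+9=10). 10 + next roll (0) = 10. Cumulative: 38
Frame 6: OPEN (0+7=7). Cumulative: 45
Frame 7: SPARE (1+9=10). 10 + next roll (7) = 17. Cumulative: 62
Frame 8: OPEN (7+0=7). Cumulative: 69
Frame 9: STRIKE. 10 + next two rolls (4+4) = 18. Cumulative: 87
Frame 10: OPEN. Sum of all frame-10 rolls (4+4) = 8. Cumulative: 95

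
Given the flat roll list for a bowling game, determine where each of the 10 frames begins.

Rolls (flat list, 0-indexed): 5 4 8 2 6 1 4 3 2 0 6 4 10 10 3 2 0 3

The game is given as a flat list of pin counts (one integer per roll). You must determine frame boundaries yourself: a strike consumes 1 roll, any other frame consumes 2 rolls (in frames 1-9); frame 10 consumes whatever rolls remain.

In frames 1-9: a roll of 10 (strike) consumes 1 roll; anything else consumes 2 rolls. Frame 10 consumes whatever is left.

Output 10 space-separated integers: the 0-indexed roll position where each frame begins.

Frame 1 starts at roll index 0: rolls=5,4 (sum=9), consumes 2 rolls
Frame 2 starts at roll index 2: rolls=8,2 (sum=10), consumes 2 rolls
Frame 3 starts at roll index 4: rolls=6,1 (sum=7), consumes 2 rolls
Frame 4 starts at roll index 6: rolls=4,3 (sum=7), consumes 2 rolls
Frame 5 starts at roll index 8: rolls=2,0 (sum=2), consumes 2 rolls
Frame 6 starts at roll index 10: rolls=6,4 (sum=10), consumes 2 rolls
Frame 7 starts at roll index 12: roll=10 (strike), consumes 1 roll
Frame 8 starts at roll index 13: roll=10 (strike), consumes 1 roll
Frame 9 starts at roll index 14: rolls=3,2 (sum=5), consumes 2 rolls
Frame 10 starts at roll index 16: 2 remaining rolls

Answer: 0 2 4 6 8 10 12 13 14 16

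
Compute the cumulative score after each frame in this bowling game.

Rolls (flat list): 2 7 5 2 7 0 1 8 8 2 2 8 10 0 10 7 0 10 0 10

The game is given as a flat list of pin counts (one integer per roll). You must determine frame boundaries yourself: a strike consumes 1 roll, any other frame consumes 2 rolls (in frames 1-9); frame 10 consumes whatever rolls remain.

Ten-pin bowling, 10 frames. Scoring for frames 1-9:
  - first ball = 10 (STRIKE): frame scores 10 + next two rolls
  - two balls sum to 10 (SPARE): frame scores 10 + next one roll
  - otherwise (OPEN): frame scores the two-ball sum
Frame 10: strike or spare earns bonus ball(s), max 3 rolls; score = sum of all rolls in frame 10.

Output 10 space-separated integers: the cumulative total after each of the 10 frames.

Answer: 9 16 23 32 44 64 84 101 108 128

Derivation:
Frame 1: OPEN (2+7=9). Cumulative: 9
Frame 2: OPEN (5+2=7). Cumulative: 16
Frame 3: OPEN (7+0=7). Cumulative: 23
Frame 4: OPEN (1+8=9). Cumulative: 32
Frame 5: SPARE (8+2=10). 10 + next roll (2) = 12. Cumulative: 44
Frame 6: SPARE (2+8=10). 10 + next roll (10) = 20. Cumulative: 64
Frame 7: STRIKE. 10 + next two rolls (0+10) = 20. Cumulative: 84
Frame 8: SPARE (0+10=10). 10 + next roll (7) = 17. Cumulative: 101
Frame 9: OPEN (7+0=7). Cumulative: 108
Frame 10: STRIKE. Sum of all frame-10 rolls (10+0+10) = 20. Cumulative: 128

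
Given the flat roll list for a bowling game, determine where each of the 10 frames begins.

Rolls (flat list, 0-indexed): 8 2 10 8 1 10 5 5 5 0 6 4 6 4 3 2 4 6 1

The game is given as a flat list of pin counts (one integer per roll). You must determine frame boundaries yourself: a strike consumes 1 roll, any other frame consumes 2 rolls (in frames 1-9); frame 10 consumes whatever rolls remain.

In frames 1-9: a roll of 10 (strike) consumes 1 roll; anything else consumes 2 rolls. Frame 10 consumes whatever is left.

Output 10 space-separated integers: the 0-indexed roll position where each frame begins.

Answer: 0 2 3 5 6 8 10 12 14 16

Derivation:
Frame 1 starts at roll index 0: rolls=8,2 (sum=10), consumes 2 rolls
Frame 2 starts at roll index 2: roll=10 (strike), consumes 1 roll
Frame 3 starts at roll index 3: rolls=8,1 (sum=9), consumes 2 rolls
Frame 4 starts at roll index 5: roll=10 (strike), consumes 1 roll
Frame 5 starts at roll index 6: rolls=5,5 (sum=10), consumes 2 rolls
Frame 6 starts at roll index 8: rolls=5,0 (sum=5), consumes 2 rolls
Frame 7 starts at roll index 10: rolls=6,4 (sum=10), consumes 2 rolls
Frame 8 starts at roll index 12: rolls=6,4 (sum=10), consumes 2 rolls
Frame 9 starts at roll index 14: rolls=3,2 (sum=5), consumes 2 rolls
Frame 10 starts at roll index 16: 3 remaining rolls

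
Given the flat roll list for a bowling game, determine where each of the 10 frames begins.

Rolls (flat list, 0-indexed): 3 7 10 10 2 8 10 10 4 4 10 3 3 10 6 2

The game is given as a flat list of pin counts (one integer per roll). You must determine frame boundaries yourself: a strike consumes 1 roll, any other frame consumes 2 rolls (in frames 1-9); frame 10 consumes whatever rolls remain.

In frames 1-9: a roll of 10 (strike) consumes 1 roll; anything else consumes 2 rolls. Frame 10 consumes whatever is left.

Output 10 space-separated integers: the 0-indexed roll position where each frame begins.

Frame 1 starts at roll index 0: rolls=3,7 (sum=10), consumes 2 rolls
Frame 2 starts at roll index 2: roll=10 (strike), consumes 1 roll
Frame 3 starts at roll index 3: roll=10 (strike), consumes 1 roll
Frame 4 starts at roll index 4: rolls=2,8 (sum=10), consumes 2 rolls
Frame 5 starts at roll index 6: roll=10 (strike), consumes 1 roll
Frame 6 starts at roll index 7: roll=10 (strike), consumes 1 roll
Frame 7 starts at roll index 8: rolls=4,4 (sum=8), consumes 2 rolls
Frame 8 starts at roll index 10: roll=10 (strike), consumes 1 roll
Frame 9 starts at roll index 11: rolls=3,3 (sum=6), consumes 2 rolls
Frame 10 starts at roll index 13: 3 remaining rolls

Answer: 0 2 3 4 6 7 8 10 11 13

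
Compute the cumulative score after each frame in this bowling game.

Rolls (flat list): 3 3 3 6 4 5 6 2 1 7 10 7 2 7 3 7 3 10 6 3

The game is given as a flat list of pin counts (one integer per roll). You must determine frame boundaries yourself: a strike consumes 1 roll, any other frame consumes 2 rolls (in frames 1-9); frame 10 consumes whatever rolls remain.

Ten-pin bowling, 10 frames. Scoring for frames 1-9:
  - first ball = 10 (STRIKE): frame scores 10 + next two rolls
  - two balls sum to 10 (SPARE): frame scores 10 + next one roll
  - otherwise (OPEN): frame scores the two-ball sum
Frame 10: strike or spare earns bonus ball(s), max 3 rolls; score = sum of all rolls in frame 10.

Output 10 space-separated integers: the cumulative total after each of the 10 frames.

Answer: 6 15 24 32 40 59 68 85 105 124

Derivation:
Frame 1: OPEN (3+3=6). Cumulative: 6
Frame 2: OPEN (3+6=9). Cumulative: 15
Frame 3: OPEN (4+5=9). Cumulative: 24
Frame 4: OPEN (6+2=8). Cumulative: 32
Frame 5: OPEN (1+7=8). Cumulative: 40
Frame 6: STRIKE. 10 + next two rolls (7+2) = 19. Cumulative: 59
Frame 7: OPEN (7+2=9). Cumulative: 68
Frame 8: SPARE (7+3=10). 10 + next roll (7) = 17. Cumulative: 85
Frame 9: SPARE (7+3=10). 10 + next roll (10) = 20. Cumulative: 105
Frame 10: STRIKE. Sum of all frame-10 rolls (10+6+3) = 19. Cumulative: 124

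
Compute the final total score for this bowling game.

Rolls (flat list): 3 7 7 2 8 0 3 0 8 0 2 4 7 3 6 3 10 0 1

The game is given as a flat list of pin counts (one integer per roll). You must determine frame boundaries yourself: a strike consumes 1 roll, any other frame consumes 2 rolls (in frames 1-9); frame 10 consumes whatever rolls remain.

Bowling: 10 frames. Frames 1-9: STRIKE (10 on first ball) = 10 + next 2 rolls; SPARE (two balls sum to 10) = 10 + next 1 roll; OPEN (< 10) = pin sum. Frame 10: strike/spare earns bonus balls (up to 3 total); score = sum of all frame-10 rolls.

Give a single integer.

Frame 1: SPARE (3+7=10). 10 + next roll (7) = 17. Cumulative: 17
Frame 2: OPEN (7+2=9). Cumulative: 26
Frame 3: OPEN (8+0=8). Cumulative: 34
Frame 4: OPEN (3+0=3). Cumulative: 37
Frame 5: OPEN (8+0=8). Cumulative: 45
Frame 6: OPEN (2+4=6). Cumulative: 51
Frame 7: SPARE (7+3=10). 10 + next roll (6) = 16. Cumulative: 67
Frame 8: OPEN (6+3=9). Cumulative: 76
Frame 9: STRIKE. 10 + next two rolls (0+1) = 11. Cumulative: 87
Frame 10: OPEN. Sum of all frame-10 rolls (0+1) = 1. Cumulative: 88

Answer: 88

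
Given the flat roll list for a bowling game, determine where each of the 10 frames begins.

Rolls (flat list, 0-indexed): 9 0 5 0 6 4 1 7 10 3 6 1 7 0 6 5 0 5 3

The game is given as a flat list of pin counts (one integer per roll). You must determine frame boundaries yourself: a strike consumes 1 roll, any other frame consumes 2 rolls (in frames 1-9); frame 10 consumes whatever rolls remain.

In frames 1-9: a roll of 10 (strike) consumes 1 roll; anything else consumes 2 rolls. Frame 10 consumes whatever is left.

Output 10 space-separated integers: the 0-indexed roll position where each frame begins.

Frame 1 starts at roll index 0: rolls=9,0 (sum=9), consumes 2 rolls
Frame 2 starts at roll index 2: rolls=5,0 (sum=5), consumes 2 rolls
Frame 3 starts at roll index 4: rolls=6,4 (sum=10), consumes 2 rolls
Frame 4 starts at roll index 6: rolls=1,7 (sum=8), consumes 2 rolls
Frame 5 starts at roll index 8: roll=10 (strike), consumes 1 roll
Frame 6 starts at roll index 9: rolls=3,6 (sum=9), consumes 2 rolls
Frame 7 starts at roll index 11: rolls=1,7 (sum=8), consumes 2 rolls
Frame 8 starts at roll index 13: rolls=0,6 (sum=6), consumes 2 rolls
Frame 9 starts at roll index 15: rolls=5,0 (sum=5), consumes 2 rolls
Frame 10 starts at roll index 17: 2 remaining rolls

Answer: 0 2 4 6 8 9 11 13 15 17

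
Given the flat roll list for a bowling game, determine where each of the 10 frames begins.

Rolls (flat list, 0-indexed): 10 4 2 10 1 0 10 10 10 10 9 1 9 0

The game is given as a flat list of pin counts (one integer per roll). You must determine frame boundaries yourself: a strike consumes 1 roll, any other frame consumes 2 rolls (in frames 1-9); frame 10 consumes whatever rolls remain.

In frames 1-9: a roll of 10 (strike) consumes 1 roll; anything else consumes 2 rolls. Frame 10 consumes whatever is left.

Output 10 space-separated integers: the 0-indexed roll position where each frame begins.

Answer: 0 1 3 4 6 7 8 9 10 12

Derivation:
Frame 1 starts at roll index 0: roll=10 (strike), consumes 1 roll
Frame 2 starts at roll index 1: rolls=4,2 (sum=6), consumes 2 rolls
Frame 3 starts at roll index 3: roll=10 (strike), consumes 1 roll
Frame 4 starts at roll index 4: rolls=1,0 (sum=1), consumes 2 rolls
Frame 5 starts at roll index 6: roll=10 (strike), consumes 1 roll
Frame 6 starts at roll index 7: roll=10 (strike), consumes 1 roll
Frame 7 starts at roll index 8: roll=10 (strike), consumes 1 roll
Frame 8 starts at roll index 9: roll=10 (strike), consumes 1 roll
Frame 9 starts at roll index 10: rolls=9,1 (sum=10), consumes 2 rolls
Frame 10 starts at roll index 12: 2 remaining rolls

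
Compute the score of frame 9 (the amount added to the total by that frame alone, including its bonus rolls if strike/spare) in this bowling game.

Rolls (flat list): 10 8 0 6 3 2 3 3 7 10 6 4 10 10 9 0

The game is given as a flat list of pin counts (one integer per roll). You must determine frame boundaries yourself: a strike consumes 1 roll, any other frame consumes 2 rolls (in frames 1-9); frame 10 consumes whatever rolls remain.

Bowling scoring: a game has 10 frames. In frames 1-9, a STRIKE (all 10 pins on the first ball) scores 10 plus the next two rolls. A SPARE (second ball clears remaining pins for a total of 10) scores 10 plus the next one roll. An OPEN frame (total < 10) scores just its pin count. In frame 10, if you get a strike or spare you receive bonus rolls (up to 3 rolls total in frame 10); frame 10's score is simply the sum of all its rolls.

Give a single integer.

Frame 1: STRIKE. 10 + next two rolls (8+0) = 18. Cumulative: 18
Frame 2: OPEN (8+0=8). Cumulative: 26
Frame 3: OPEN (6+3=9). Cumulative: 35
Frame 4: OPEN (2+3=5). Cumulative: 40
Frame 5: SPARE (3+7=10). 10 + next roll (10) = 20. Cumulative: 60
Frame 6: STRIKE. 10 + next two rolls (6+4) = 20. Cumulative: 80
Frame 7: SPARE (6+4=10). 10 + next roll (10) = 20. Cumulative: 100
Frame 8: STRIKE. 10 + next two rolls (10+9) = 29. Cumulative: 129
Frame 9: STRIKE. 10 + next two rolls (9+0) = 19. Cumulative: 148
Frame 10: OPEN. Sum of all frame-10 rolls (9+0) = 9. Cumulative: 157

Answer: 19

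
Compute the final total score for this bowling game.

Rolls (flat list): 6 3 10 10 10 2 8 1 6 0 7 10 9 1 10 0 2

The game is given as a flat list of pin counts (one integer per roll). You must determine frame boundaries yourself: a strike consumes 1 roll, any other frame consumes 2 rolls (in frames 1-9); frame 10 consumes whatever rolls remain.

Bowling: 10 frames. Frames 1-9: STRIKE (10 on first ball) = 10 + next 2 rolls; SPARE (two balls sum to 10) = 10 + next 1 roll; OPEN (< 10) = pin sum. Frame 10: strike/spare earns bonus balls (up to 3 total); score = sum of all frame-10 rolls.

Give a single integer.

Frame 1: OPEN (6+3=9). Cumulative: 9
Frame 2: STRIKE. 10 + next two rolls (10+10) = 30. Cumulative: 39
Frame 3: STRIKE. 10 + next two rolls (10+2) = 22. Cumulative: 61
Frame 4: STRIKE. 10 + next two rolls (2+8) = 20. Cumulative: 81
Frame 5: SPARE (2+8=10). 10 + next roll (1) = 11. Cumulative: 92
Frame 6: OPEN (1+6=7). Cumulative: 99
Frame 7: OPEN (0+7=7). Cumulative: 106
Frame 8: STRIKE. 10 + next two rolls (9+1) = 20. Cumulative: 126
Frame 9: SPARE (9+1=10). 10 + next roll (10) = 20. Cumulative: 146
Frame 10: STRIKE. Sum of all frame-10 rolls (10+0+2) = 12. Cumulative: 158

Answer: 158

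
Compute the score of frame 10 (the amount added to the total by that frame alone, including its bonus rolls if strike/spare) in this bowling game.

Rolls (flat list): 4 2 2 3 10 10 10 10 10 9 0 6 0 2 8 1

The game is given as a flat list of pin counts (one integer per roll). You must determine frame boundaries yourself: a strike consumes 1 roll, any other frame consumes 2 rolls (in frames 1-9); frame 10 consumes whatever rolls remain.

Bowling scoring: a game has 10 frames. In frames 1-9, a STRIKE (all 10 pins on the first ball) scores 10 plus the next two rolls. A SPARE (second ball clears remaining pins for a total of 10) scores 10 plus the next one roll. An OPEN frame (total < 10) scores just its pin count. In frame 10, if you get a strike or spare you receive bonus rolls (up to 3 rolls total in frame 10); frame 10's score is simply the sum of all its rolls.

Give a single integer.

Frame 1: OPEN (4+2=6). Cumulative: 6
Frame 2: OPEN (2+3=5). Cumulative: 11
Frame 3: STRIKE. 10 + next two rolls (10+10) = 30. Cumulative: 41
Frame 4: STRIKE. 10 + next two rolls (10+10) = 30. Cumulative: 71
Frame 5: STRIKE. 10 + next two rolls (10+10) = 30. Cumulative: 101
Frame 6: STRIKE. 10 + next two rolls (10+9) = 29. Cumulative: 130
Frame 7: STRIKE. 10 + next two rolls (9+0) = 19. Cumulative: 149
Frame 8: OPEN (9+0=9). Cumulative: 158
Frame 9: OPEN (6+0=6). Cumulative: 164
Frame 10: SPARE. Sum of all frame-10 rolls (2+8+1) = 11. Cumulative: 175

Answer: 11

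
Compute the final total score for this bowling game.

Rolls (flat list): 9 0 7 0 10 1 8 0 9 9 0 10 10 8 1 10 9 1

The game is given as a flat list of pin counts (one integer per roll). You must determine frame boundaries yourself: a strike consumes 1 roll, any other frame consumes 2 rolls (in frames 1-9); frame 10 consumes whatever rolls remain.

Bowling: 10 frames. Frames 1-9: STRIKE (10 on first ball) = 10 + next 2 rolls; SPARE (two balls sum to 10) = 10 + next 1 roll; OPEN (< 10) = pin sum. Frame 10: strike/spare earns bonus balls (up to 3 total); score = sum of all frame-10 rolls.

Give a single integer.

Answer: 138

Derivation:
Frame 1: OPEN (9+0=9). Cumulative: 9
Frame 2: OPEN (7+0=7). Cumulative: 16
Frame 3: STRIKE. 10 + next two rolls (1+8) = 19. Cumulative: 35
Frame 4: OPEN (1+8=9). Cumulative: 44
Frame 5: OPEN (0+9=9). Cumulative: 53
Frame 6: OPEN (9+0=9). Cumulative: 62
Frame 7: STRIKE. 10 + next two rolls (10+8) = 28. Cumulative: 90
Frame 8: STRIKE. 10 + next two rolls (8+1) = 19. Cumulative: 109
Frame 9: OPEN (8+1=9). Cumulative: 118
Frame 10: STRIKE. Sum of all frame-10 rolls (10+9+1) = 20. Cumulative: 138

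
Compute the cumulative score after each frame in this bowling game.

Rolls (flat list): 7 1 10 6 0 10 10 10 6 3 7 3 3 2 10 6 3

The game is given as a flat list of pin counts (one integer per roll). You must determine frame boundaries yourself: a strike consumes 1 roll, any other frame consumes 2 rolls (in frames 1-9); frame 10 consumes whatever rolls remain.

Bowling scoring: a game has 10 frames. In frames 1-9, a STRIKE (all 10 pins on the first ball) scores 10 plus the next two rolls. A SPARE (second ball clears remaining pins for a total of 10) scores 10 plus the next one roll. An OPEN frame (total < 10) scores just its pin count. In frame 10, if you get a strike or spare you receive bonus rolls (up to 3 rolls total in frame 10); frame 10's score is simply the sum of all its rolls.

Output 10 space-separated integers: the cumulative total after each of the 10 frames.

Answer: 8 24 30 60 86 105 114 127 132 151

Derivation:
Frame 1: OPEN (7+1=8). Cumulative: 8
Frame 2: STRIKE. 10 + next two rolls (6+0) = 16. Cumulative: 24
Frame 3: OPEN (6+0=6). Cumulative: 30
Frame 4: STRIKE. 10 + next two rolls (10+10) = 30. Cumulative: 60
Frame 5: STRIKE. 10 + next two rolls (10+6) = 26. Cumulative: 86
Frame 6: STRIKE. 10 + next two rolls (6+3) = 19. Cumulative: 105
Frame 7: OPEN (6+3=9). Cumulative: 114
Frame 8: SPARE (7+3=10). 10 + next roll (3) = 13. Cumulative: 127
Frame 9: OPEN (3+2=5). Cumulative: 132
Frame 10: STRIKE. Sum of all frame-10 rolls (10+6+3) = 19. Cumulative: 151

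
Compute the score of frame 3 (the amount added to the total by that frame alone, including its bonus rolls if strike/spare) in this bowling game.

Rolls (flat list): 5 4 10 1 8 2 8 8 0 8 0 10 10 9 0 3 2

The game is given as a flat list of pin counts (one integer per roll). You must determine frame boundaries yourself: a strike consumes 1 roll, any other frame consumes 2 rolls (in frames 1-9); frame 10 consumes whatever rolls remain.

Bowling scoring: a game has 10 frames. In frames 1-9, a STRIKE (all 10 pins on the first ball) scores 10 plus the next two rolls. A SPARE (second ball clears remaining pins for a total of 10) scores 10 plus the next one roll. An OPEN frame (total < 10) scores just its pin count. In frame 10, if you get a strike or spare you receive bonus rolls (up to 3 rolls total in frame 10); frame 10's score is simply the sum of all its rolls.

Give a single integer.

Frame 1: OPEN (5+4=9). Cumulative: 9
Frame 2: STRIKE. 10 + next two rolls (1+8) = 19. Cumulative: 28
Frame 3: OPEN (1+8=9). Cumulative: 37
Frame 4: SPARE (2+8=10). 10 + next roll (8) = 18. Cumulative: 55
Frame 5: OPEN (8+0=8). Cumulative: 63

Answer: 9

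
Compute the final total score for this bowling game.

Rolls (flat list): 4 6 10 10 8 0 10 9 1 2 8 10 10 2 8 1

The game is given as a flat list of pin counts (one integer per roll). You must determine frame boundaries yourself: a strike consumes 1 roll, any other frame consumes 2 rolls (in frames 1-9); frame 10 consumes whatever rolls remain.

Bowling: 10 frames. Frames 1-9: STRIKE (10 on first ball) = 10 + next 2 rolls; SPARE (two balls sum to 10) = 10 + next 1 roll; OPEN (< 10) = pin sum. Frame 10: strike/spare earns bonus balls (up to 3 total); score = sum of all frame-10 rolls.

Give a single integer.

Frame 1: SPARE (4+6=10). 10 + next roll (10) = 20. Cumulative: 20
Frame 2: STRIKE. 10 + next two rolls (10+8) = 28. Cumulative: 48
Frame 3: STRIKE. 10 + next two rolls (8+0) = 18. Cumulative: 66
Frame 4: OPEN (8+0=8). Cumulative: 74
Frame 5: STRIKE. 10 + next two rolls (9+1) = 20. Cumulative: 94
Frame 6: SPARE (9+1=10). 10 + next roll (2) = 12. Cumulative: 106
Frame 7: SPARE (2+8=10). 10 + next roll (10) = 20. Cumulative: 126
Frame 8: STRIKE. 10 + next two rolls (10+2) = 22. Cumulative: 148
Frame 9: STRIKE. 10 + next two rolls (2+8) = 20. Cumulative: 168
Frame 10: SPARE. Sum of all frame-10 rolls (2+8+1) = 11. Cumulative: 179

Answer: 179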